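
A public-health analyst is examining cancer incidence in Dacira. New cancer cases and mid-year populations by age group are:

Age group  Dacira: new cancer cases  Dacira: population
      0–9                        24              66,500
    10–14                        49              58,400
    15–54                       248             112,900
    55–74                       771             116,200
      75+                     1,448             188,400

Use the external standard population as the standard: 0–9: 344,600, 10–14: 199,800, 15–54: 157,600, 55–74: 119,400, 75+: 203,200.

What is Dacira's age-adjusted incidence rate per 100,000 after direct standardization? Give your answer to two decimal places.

Age-specific rates per 100,000 for Dacira: 36.09, 83.90, 219.66, 663.51, 768.58.
Standard total = 1,024,600; weights = 0.3363, 0.1950, 0.1538, 0.1165, 0.1983.
Standardized rate: 0.3363×36.09 + 0.1950×83.90 + 0.1538×219.66 + 0.1165×663.51 + 0.1983×768.58 = 292.0338 per 100,000.

292.03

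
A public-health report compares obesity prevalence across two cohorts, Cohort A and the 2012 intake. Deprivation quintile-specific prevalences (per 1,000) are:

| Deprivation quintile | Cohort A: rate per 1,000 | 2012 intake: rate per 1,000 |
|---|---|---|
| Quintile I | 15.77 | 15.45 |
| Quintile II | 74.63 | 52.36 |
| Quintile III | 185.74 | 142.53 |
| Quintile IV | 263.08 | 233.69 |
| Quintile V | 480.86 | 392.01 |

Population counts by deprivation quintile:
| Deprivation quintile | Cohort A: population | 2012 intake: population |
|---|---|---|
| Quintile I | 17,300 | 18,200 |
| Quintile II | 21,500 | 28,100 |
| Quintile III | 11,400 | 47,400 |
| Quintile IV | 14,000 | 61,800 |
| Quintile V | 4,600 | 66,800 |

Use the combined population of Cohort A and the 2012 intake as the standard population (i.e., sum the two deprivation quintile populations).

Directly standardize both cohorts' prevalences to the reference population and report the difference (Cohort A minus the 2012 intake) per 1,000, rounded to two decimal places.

Combined standard total = 291,100; weights = 0.1220, 0.1704, 0.2020, 0.2604, 0.2453.
Cohort A: 0.1220×15.77 + 0.1704×74.63 + 0.2020×185.74 + 0.2604×263.08 + 0.2453×480.86 = 238.6048 per 1,000.
The 2012 intake: 0.1220×15.45 + 0.1704×52.36 + 0.2020×142.53 + 0.2604×233.69 + 0.2453×392.01 = 196.5974 per 1,000.
Difference = 238.6048 − 196.5974 = 42.0074.

42.01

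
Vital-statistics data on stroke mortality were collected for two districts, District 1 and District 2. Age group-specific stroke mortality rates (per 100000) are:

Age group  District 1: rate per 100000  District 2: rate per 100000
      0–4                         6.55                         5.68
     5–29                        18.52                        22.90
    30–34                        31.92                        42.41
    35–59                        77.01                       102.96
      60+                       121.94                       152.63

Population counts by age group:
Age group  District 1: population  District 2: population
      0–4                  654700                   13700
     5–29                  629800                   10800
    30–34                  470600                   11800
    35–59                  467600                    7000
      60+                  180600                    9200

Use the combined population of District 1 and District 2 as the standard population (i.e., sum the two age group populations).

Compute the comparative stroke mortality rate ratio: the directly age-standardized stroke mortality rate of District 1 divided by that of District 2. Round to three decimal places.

0.782

Combined standard total = 2455800; weights = 0.2722, 0.2609, 0.1964, 0.1933, 0.0773.
District 1: 0.2722×6.55 + 0.2609×18.52 + 0.1964×31.92 + 0.1933×77.01 + 0.0773×121.94 = 37.1909 per 100000.
District 2: 0.2722×5.68 + 0.2609×22.90 + 0.1964×42.41 + 0.1933×102.96 + 0.0773×152.63 = 47.5441 per 100000.
Ratio = 37.1909 ÷ 47.5441 = 0.78224.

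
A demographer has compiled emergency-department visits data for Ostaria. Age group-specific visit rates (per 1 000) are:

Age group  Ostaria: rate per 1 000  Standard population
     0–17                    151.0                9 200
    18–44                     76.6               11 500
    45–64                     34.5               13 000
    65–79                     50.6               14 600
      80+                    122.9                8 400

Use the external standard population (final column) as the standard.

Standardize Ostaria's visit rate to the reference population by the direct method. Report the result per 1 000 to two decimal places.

Standard total = 56 700; weights = 0.1623, 0.2028, 0.2293, 0.2575, 0.1481.
Standardized rate: 0.1623×151.0 + 0.2028×76.6 + 0.2293×34.5 + 0.2575×50.6 + 0.1481×122.9 = 79.1838 per 1 000.

79.18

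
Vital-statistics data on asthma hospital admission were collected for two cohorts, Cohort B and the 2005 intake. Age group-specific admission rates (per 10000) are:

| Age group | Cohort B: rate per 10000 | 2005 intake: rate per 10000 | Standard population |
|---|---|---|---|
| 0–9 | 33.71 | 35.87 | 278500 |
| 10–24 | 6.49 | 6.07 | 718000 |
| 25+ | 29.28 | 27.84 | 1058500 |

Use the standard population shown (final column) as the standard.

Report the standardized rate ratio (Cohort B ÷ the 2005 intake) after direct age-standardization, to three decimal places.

1.028

Standard total = 2055000; weights = 0.1355, 0.3494, 0.5151.
Cohort B: 0.1355×33.71 + 0.3494×6.49 + 0.5151×29.28 = 21.9177 per 10000.
The 2005 intake: 0.1355×35.87 + 0.3494×6.07 + 0.5151×27.84 = 21.3220 per 10000.
Ratio = 21.9177 ÷ 21.3220 = 1.02794.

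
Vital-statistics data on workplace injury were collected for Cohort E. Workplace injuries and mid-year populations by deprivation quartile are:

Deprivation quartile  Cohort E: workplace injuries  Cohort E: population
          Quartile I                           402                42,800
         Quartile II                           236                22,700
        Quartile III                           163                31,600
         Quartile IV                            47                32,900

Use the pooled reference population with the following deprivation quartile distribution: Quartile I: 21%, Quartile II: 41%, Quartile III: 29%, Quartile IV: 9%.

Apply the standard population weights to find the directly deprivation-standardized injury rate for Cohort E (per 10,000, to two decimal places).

Deprivation-specific rates per 10,000 for Cohort E: 93.93, 103.96, 51.58, 14.29.
Standard weights: 0.21, 0.41, 0.29, 0.09.
Standardized rate: 0.2100×93.93 + 0.4100×103.96 + 0.2900×51.58 + 0.0900×14.29 = 78.5944 per 10,000.

78.59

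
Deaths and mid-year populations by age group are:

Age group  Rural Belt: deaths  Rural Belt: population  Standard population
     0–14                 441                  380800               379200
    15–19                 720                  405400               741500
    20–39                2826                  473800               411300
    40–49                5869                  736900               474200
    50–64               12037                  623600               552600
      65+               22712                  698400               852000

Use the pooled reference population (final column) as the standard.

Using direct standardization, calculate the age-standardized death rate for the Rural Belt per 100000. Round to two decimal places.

1359.20

Age-specific rates per 100000 for the Rural Belt: 115.81, 177.60, 596.45, 796.44, 1930.24, 3252.00.
Standard total = 3410800; weights = 0.1112, 0.2174, 0.1206, 0.1390, 0.1620, 0.2498.
Standardized rate: 0.1112×115.81 + 0.2174×177.60 + 0.1206×596.45 + 0.1390×796.44 + 0.1620×1930.24 + 0.2498×3252.00 = 1359.2011 per 100000.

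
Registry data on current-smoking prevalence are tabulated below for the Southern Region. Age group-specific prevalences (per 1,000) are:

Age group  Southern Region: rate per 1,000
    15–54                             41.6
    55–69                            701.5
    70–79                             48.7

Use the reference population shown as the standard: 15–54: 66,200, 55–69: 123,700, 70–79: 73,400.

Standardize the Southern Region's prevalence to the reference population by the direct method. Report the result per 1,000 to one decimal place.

Standard total = 263,300; weights = 0.2514, 0.4698, 0.2788.
Standardized rate: 0.2514×41.6 + 0.4698×701.5 + 0.2788×48.7 = 353.6044 per 1,000.

353.6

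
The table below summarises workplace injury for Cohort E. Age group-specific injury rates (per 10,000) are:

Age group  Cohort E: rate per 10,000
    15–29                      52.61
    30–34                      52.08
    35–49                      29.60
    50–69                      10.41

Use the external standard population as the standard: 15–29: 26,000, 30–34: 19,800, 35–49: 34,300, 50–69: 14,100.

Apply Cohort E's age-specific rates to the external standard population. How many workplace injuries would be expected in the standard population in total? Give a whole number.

Expected workplace injuries = Σ (standard pop × age-specific rate ÷ 10,000)
= 26,000×52.61/10,000 + 19,800×52.08/10,000 + 34,300×29.60/10,000 + 14,100×10.41/10,000
= 136.79 + 103.12 + 101.53 + 14.68 = 356.11.

356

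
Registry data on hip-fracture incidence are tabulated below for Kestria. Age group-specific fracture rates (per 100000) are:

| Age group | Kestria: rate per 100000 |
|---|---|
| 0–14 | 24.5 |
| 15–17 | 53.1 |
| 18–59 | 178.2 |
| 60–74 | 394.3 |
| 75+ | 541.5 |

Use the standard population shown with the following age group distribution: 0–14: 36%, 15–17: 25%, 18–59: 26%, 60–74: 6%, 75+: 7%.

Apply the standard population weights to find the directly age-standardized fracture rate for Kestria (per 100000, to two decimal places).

129.99

Standard weights: 0.36, 0.25, 0.26, 0.06, 0.07.
Standardized rate: 0.3600×24.5 + 0.2500×53.1 + 0.2600×178.2 + 0.0600×394.3 + 0.0700×541.5 = 129.9900 per 100000.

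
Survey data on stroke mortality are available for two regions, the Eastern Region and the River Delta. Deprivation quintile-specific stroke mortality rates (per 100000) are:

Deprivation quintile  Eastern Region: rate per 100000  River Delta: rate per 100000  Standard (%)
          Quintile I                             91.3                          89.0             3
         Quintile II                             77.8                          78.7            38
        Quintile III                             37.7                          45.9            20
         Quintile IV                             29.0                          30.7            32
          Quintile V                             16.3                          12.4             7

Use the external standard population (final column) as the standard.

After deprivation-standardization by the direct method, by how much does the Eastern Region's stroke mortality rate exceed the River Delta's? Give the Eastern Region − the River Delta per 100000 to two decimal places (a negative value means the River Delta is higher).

Standard weights: 0.03, 0.38, 0.20, 0.32, 0.07.
The Eastern Region: 0.0300×91.3 + 0.3800×77.8 + 0.2000×37.7 + 0.3200×29.0 + 0.0700×16.3 = 50.2640 per 100000.
The River Delta: 0.0300×89.0 + 0.3800×78.7 + 0.2000×45.9 + 0.3200×30.7 + 0.0700×12.4 = 52.4480 per 100000.
Difference = 50.2640 − 52.4480 = -2.1840.

-2.18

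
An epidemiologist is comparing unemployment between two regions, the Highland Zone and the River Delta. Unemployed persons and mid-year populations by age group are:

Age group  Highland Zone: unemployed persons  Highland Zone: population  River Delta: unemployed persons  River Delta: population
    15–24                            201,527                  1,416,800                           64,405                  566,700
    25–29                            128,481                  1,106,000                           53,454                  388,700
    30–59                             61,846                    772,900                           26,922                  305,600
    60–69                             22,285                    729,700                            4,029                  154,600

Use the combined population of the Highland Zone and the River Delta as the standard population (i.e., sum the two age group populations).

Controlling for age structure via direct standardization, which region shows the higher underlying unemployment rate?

Highland Zone

Age-specific rates per 1,000 for the Highland Zone: 142.241, 116.167, 80.018, 30.540.
For the River Delta: 113.649, 137.520, 88.096, 26.061.
Combined standard total = 5,441,000; weights = 0.3645, 0.2747, 0.1982, 0.1625.
The Highland Zone: 0.3645×142.241 + 0.2747×116.167 + 0.1982×80.018 + 0.1625×30.540 = 104.5904 per 1,000.
The River Delta: 0.3645×113.649 + 0.2747×137.520 + 0.1982×88.096 + 0.1625×26.061 = 100.9062 per 1,000.
The crude rates (102.88 vs 105.12) would put the River Delta higher, but that reflects its age composition; once standardized to a common age structure, the Highland Zone has the higher underlying rate.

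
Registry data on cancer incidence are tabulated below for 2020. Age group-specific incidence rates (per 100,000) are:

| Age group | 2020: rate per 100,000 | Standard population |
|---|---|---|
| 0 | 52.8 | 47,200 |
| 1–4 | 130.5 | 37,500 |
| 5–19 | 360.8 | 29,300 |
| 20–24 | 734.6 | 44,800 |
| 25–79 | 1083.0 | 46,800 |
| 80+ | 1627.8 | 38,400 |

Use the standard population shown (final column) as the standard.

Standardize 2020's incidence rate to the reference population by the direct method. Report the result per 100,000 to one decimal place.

672.4

Standard total = 244,000; weights = 0.1934, 0.1537, 0.1201, 0.1836, 0.1918, 0.1574.
Standardized rate: 0.1934×52.8 + 0.1537×130.5 + 0.1201×360.8 + 0.1836×734.6 + 0.1918×1083.0 + 0.1574×1627.8 = 672.3744 per 100,000.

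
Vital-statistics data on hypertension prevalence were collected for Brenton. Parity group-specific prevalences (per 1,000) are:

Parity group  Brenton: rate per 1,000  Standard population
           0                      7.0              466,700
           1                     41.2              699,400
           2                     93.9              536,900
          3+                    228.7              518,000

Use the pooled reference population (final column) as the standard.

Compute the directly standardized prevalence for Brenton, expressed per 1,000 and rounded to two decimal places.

90.48

Standard total = 2,221,000; weights = 0.2101, 0.3149, 0.2417, 0.2332.
Standardized rate: 0.2101×7.0 + 0.3149×41.2 + 0.2417×93.9 + 0.2332×228.7 = 90.4834 per 1,000.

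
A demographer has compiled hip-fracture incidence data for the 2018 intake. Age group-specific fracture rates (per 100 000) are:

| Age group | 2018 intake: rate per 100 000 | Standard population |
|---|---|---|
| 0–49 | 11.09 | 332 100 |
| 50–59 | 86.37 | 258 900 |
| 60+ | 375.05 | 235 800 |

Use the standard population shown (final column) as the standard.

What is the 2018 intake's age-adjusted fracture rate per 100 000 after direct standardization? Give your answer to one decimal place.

138.5

Standard total = 826 800; weights = 0.4017, 0.3131, 0.2852.
Standardized rate: 0.4017×11.09 + 0.3131×86.37 + 0.2852×375.05 = 138.4627 per 100 000.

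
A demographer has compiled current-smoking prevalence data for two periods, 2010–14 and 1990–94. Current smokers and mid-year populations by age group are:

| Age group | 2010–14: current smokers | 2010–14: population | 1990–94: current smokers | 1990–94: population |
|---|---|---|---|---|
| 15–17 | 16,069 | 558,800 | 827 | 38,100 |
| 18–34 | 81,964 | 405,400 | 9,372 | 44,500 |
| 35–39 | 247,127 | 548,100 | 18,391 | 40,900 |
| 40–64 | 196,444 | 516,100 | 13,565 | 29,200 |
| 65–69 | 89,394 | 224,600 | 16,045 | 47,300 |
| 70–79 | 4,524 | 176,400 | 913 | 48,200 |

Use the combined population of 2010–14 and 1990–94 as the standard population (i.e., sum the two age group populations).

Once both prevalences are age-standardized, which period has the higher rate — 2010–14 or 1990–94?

Age-specific rates per 1,000 for 2010–14: 28.756, 202.181, 450.879, 380.632, 398.014, 25.646.
For 1990–94: 21.706, 210.607, 449.658, 464.555, 339.218, 18.942.
Combined standard total = 2,677,600; weights = 0.2229, 0.1680, 0.2200, 0.2037, 0.1015, 0.0839.
2010–14: 0.2229×28.756 + 0.1680×202.181 + 0.2200×450.879 + 0.2037×380.632 + 0.1015×398.014 + 0.0839×25.646 = 259.6476 per 1,000.
1990–94: 0.2229×21.706 + 0.1680×210.607 + 0.2200×449.658 + 0.2037×464.555 + 0.1015×339.218 + 0.0839×18.942 = 269.7812 per 1,000.
The crude rates (261.60 vs 238.17) would put 2010–14 higher, but that reflects its age composition; once standardized to a common age structure, 1990–94 has the higher underlying rate.

1990–94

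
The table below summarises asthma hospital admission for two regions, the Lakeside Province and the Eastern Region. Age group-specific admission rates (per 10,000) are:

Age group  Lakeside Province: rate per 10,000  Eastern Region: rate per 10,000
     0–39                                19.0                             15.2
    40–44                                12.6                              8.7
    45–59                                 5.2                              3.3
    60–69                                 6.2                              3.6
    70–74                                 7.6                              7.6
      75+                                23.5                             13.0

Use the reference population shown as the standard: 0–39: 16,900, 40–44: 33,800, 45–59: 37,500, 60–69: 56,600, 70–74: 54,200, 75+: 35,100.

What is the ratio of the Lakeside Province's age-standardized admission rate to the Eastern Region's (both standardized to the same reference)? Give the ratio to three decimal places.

1.448

Standard total = 234,100; weights = 0.0722, 0.1444, 0.1602, 0.2418, 0.2315, 0.1499.
The Lakeside Province: 0.0722×19.0 + 0.1444×12.6 + 0.1602×5.2 + 0.2418×6.2 + 0.2315×7.6 + 0.1499×23.5 = 10.8059 per 10,000.
The Eastern Region: 0.0722×15.2 + 0.1444×8.7 + 0.1602×3.3 + 0.2418×3.6 + 0.2315×7.6 + 0.1499×13.0 = 7.4612 per 10,000.
Ratio = 10.8059 ÷ 7.4612 = 1.44828.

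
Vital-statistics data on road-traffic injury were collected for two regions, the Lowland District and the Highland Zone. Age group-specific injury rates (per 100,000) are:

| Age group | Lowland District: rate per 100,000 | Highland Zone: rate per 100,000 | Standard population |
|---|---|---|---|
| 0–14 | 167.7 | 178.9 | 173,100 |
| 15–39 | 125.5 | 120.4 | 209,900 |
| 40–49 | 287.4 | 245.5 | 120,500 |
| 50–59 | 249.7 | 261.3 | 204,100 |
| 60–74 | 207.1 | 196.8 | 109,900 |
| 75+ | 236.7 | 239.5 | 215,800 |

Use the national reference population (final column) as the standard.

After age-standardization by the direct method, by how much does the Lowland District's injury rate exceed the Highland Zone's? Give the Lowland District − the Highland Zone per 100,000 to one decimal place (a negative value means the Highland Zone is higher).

Standard total = 1,033,300; weights = 0.1675, 0.2031, 0.1166, 0.1975, 0.1064, 0.2088.
The Lowland District: 0.1675×167.7 + 0.2031×125.5 + 0.1166×287.4 + 0.1975×249.7 + 0.1064×207.1 + 0.2088×236.7 = 207.8844 per 100,000.
The Highland Zone: 0.1675×178.9 + 0.2031×120.4 + 0.1166×245.5 + 0.1975×261.3 + 0.1064×196.8 + 0.2088×239.5 = 205.6189 per 100,000.
Difference = 207.8844 − 205.6189 = 2.2655.

2.3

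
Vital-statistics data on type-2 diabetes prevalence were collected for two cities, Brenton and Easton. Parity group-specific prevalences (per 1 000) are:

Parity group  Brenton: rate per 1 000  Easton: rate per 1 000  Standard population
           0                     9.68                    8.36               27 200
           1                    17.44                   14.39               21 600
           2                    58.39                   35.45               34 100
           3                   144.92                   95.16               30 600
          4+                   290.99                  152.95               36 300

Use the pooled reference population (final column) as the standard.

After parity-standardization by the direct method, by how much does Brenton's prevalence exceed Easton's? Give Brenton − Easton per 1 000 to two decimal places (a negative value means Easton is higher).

Standard total = 149 800; weights = 0.1816, 0.1442, 0.2276, 0.2043, 0.2423.
Brenton: 0.1816×9.68 + 0.1442×17.44 + 0.2276×58.39 + 0.2043×144.92 + 0.2423×290.99 = 117.6808 per 1 000.
Easton: 0.1816×8.36 + 0.1442×14.39 + 0.2276×35.45 + 0.2043×95.16 + 0.2423×152.95 = 68.1645 per 1 000.
Difference = 117.6808 − 68.1645 = 49.5163.

49.52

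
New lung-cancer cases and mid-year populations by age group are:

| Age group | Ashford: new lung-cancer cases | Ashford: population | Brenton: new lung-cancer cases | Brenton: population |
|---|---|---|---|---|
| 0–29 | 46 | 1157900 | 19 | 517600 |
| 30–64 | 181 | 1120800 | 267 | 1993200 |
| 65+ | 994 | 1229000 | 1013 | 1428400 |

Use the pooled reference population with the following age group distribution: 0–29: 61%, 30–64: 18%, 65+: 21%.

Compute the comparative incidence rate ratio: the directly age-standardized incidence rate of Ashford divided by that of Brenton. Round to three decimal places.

Age-specific rates per 100000 for Ashford: 3.97, 16.15, 80.88.
For Brenton: 3.67, 13.40, 70.92.
Standard weights: 0.61, 0.18, 0.21.
Ashford: 0.6100×3.97 + 0.1800×16.15 + 0.2100×80.88 = 22.3147 per 100000.
Brenton: 0.6100×3.67 + 0.1800×13.40 + 0.2100×70.92 = 19.5433 per 100000.
Ratio = 22.3147 ÷ 19.5433 = 1.14181.

1.142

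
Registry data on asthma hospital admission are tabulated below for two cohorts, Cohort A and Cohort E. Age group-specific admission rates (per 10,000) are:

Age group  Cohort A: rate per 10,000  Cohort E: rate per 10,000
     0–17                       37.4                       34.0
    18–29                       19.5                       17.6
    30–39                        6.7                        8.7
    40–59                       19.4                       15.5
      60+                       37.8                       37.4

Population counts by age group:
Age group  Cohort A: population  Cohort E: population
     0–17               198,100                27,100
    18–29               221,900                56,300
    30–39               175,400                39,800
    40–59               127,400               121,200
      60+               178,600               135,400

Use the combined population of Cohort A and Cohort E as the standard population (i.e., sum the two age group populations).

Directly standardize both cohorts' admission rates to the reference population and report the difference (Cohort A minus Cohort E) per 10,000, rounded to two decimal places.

Combined standard total = 1,281,200; weights = 0.1758, 0.2171, 0.1680, 0.1940, 0.2451.
Cohort A: 0.1758×37.4 + 0.2171×19.5 + 0.1680×6.7 + 0.1940×19.4 + 0.2451×37.8 = 24.9620 per 10,000.
Cohort E: 0.1758×34.0 + 0.2171×17.6 + 0.1680×8.7 + 0.1940×15.5 + 0.2451×37.4 = 23.4329 per 10,000.
Difference = 24.9620 − 23.4329 = 1.5290.

1.53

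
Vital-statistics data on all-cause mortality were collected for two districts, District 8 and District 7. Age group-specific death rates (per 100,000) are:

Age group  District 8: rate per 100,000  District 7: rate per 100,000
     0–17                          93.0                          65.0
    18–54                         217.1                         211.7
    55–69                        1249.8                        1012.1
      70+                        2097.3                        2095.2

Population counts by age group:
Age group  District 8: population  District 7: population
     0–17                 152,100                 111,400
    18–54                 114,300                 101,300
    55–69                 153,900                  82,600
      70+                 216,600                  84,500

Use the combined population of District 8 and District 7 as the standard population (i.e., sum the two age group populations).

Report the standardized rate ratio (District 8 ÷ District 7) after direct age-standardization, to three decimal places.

1.070

Combined standard total = 1,016,700; weights = 0.2592, 0.2121, 0.2326, 0.2962.
District 8: 0.2592×93.0 + 0.2121×217.1 + 0.2326×1249.8 + 0.2962×2097.3 = 981.9878 per 100,000.
District 7: 0.2592×65.0 + 0.2121×211.7 + 0.2326×1012.1 + 0.2962×2095.2 = 917.6713 per 100,000.
Ratio = 981.9878 ÷ 917.6713 = 1.07009.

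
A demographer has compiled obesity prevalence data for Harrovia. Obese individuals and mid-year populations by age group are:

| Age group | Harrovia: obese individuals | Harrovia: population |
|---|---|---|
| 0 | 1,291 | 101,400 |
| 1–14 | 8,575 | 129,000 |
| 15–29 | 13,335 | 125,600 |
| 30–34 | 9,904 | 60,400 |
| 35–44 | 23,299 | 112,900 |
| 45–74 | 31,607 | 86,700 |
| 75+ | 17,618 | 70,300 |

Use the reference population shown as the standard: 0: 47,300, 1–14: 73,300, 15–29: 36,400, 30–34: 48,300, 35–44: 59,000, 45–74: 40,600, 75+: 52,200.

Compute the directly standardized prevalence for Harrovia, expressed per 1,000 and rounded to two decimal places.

160.51

Age-specific rates per 1,000 for Harrovia: 12.732, 66.473, 106.170, 163.974, 206.368, 364.556, 250.612.
Standard total = 357,100; weights = 0.1325, 0.2053, 0.1019, 0.1353, 0.1652, 0.1137, 0.1462.
Standardized rate: 0.1325×12.732 + 0.2053×66.473 + 0.1019×106.170 + 0.1353×163.974 + 0.1652×206.368 + 0.1137×364.556 + 0.1462×250.612 = 160.5092 per 1,000.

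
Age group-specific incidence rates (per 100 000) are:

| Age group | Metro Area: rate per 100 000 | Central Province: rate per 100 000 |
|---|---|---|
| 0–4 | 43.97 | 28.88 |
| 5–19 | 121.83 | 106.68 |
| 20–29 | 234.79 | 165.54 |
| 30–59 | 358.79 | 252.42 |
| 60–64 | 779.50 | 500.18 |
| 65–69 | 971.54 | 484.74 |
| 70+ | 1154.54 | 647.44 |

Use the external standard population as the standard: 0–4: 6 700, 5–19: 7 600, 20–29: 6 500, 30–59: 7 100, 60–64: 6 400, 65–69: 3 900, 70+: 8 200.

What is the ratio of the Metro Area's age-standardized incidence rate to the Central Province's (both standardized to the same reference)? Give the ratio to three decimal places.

Standard total = 46 400; weights = 0.1444, 0.1638, 0.1401, 0.1530, 0.1379, 0.0841, 0.1767.
The Metro Area: 0.1444×43.97 + 0.1638×121.83 + 0.1401×234.79 + 0.1530×358.79 + 0.1379×779.50 + 0.0841×971.54 + 0.1767×1154.54 = 507.3079 per 100 000.
The Central Province: 0.1444×28.88 + 0.1638×106.68 + 0.1401×165.54 + 0.1530×252.42 + 0.1379×500.18 + 0.0841×484.74 + 0.1767×647.44 = 307.6100 per 100 000.
Ratio = 507.3079 ÷ 307.6100 = 1.64919.

1.649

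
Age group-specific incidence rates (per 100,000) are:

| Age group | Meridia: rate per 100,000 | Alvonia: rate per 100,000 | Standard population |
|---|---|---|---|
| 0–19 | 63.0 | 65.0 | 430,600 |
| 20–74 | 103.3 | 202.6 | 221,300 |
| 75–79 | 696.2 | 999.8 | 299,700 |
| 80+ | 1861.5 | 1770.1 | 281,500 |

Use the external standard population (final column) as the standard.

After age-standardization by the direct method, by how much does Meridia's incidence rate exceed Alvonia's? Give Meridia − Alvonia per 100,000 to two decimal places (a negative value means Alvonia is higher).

-71.44

Standard total = 1,233,100; weights = 0.3492, 0.1795, 0.2430, 0.2283.
Meridia: 0.3492×63.0 + 0.1795×103.3 + 0.2430×696.2 + 0.2283×1861.5 = 634.7024 per 100,000.
Alvonia: 0.3492×65.0 + 0.1795×202.6 + 0.2430×999.8 + 0.2283×1770.1 = 706.1452 per 100,000.
Difference = 634.7024 − 706.1452 = -71.4428.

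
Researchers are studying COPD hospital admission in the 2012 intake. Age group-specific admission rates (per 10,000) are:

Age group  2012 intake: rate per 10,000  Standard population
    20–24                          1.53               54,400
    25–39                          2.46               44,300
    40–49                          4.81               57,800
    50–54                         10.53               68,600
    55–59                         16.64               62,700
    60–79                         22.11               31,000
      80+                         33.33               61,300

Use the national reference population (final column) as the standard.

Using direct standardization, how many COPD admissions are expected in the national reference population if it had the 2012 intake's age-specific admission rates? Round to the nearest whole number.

496

Expected COPD admissions = Σ (standard pop × age-specific rate ÷ 10,000)
= 54,400×1.53/10,000 + 44,300×2.46/10,000 + 57,800×4.81/10,000 + 68,600×10.53/10,000 + 62,700×16.64/10,000 + 31,000×22.11/10,000 + 61,300×33.33/10,000
= 8.32 + 10.90 + 27.80 + 72.24 + 104.33 + 68.54 + 204.31 = 496.45.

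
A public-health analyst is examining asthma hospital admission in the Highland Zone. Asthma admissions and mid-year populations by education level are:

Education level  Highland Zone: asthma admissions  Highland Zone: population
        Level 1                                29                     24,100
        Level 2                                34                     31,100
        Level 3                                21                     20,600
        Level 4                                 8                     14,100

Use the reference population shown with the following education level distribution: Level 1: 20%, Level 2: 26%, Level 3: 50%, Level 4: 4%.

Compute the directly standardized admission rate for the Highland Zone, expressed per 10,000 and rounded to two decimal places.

10.57

Education-specific rates per 10,000 for the Highland Zone: 12.03, 10.93, 10.19, 5.67.
Standard weights: 0.20, 0.26, 0.50, 0.04.
Standardized rate: 0.2000×12.03 + 0.2600×10.93 + 0.5000×10.19 + 0.0400×5.67 = 10.5731 per 10,000.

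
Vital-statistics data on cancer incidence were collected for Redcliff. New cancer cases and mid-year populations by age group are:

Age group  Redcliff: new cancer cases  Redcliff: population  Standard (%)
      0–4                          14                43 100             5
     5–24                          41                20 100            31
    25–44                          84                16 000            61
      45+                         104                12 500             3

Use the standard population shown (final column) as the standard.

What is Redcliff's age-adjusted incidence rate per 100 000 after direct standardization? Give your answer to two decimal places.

410.07

Age-specific rates per 100 000 for Redcliff: 32.48, 203.98, 525.00, 832.00.
Standard weights: 0.05, 0.31, 0.61, 0.03.
Standardized rate: 0.0500×32.48 + 0.3100×203.98 + 0.6100×525.00 + 0.0300×832.00 = 410.0680 per 100 000.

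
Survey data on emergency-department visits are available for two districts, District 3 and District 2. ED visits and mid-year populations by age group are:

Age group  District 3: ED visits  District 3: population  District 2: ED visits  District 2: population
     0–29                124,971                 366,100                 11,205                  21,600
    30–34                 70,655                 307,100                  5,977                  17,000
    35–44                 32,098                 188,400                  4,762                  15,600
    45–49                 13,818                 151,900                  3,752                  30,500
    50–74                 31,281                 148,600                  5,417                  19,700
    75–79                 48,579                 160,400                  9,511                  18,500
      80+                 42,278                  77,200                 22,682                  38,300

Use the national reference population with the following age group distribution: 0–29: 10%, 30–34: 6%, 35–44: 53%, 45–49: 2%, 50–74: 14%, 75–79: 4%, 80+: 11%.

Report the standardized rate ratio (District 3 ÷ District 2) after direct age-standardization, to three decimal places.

Age-specific rates per 1,000 for District 3: 341.358, 230.072, 170.372, 90.968, 210.505, 302.862, 547.642.
For District 2: 518.750, 351.588, 305.256, 123.016, 274.975, 514.108, 592.219.
Standard weights: 0.10, 0.06, 0.53, 0.02, 0.14, 0.04, 0.11.
District 3: 0.1000×341.358 + 0.0600×230.072 + 0.5300×170.372 + 0.0200×90.968 + 0.1400×210.505 + 0.0400×302.862 + 0.1100×547.642 = 241.8821 per 1,000.
District 2: 0.1000×518.750 + 0.0600×351.588 + 0.5300×305.256 + 0.0200×123.016 + 0.1400×274.975 + 0.0400×514.108 + 0.1100×592.219 = 361.4214 per 1,000.
Ratio = 241.8821 ÷ 361.4214 = 0.66925.

0.669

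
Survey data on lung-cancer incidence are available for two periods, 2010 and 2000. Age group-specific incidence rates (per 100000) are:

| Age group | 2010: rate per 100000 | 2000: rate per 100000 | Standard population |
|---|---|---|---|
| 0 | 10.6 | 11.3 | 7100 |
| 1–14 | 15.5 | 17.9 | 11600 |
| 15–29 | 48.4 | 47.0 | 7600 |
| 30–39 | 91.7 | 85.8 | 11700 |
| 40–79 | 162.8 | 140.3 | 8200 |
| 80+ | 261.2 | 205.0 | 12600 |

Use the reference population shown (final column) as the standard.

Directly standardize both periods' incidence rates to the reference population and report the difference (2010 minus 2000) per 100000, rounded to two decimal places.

15.98

Standard total = 58800; weights = 0.1207, 0.1973, 0.1293, 0.1990, 0.1395, 0.2143.
2010: 0.1207×10.6 + 0.1973×15.5 + 0.1293×48.4 + 0.1990×91.7 + 0.1395×162.8 + 0.2143×261.2 = 107.5148 per 100000.
2000: 0.1207×11.3 + 0.1973×17.9 + 0.1293×47.0 + 0.1990×85.8 + 0.1395×140.3 + 0.2143×205.0 = 91.5372 per 100000.
Difference = 107.5148 − 91.5372 = 15.9776.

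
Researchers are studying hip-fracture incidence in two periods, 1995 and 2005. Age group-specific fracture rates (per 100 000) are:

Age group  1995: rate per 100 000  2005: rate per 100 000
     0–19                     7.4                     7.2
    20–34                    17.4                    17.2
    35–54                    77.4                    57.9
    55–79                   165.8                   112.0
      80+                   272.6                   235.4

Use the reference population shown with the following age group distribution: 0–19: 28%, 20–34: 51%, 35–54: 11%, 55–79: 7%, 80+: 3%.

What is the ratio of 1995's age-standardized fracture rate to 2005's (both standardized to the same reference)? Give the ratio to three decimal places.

1.224

Standard weights: 0.28, 0.51, 0.11, 0.07, 0.03.
1995: 0.2800×7.4 + 0.5100×17.4 + 0.1100×77.4 + 0.0700×165.8 + 0.0300×272.6 = 39.2440 per 100 000.
2005: 0.2800×7.2 + 0.5100×17.2 + 0.1100×57.9 + 0.0700×112.0 + 0.0300×235.4 = 32.0590 per 100 000.
Ratio = 39.2440 ÷ 32.0590 = 1.22412.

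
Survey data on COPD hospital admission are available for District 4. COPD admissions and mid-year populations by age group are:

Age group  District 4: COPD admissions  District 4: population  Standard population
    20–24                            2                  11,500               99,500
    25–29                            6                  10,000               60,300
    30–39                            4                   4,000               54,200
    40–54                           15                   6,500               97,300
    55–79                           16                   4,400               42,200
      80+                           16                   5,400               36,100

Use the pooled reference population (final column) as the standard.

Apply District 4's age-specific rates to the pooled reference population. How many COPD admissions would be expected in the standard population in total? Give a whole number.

Age-specific rates per 10,000 for District 4: 1.74, 6.00, 10.00, 23.08, 36.36, 29.63.
Expected COPD admissions = Σ (standard pop × age-specific rate ÷ 10,000)
= 99,500×1.74/10,000 + 60,300×6.00/10,000 + 54,200×10.00/10,000 + 97,300×23.08/10,000 + 42,200×36.36/10,000 + 36,100×29.63/10,000
= 17.30 + 36.18 + 54.20 + 224.54 + 153.45 + 106.96 = 592.64.

593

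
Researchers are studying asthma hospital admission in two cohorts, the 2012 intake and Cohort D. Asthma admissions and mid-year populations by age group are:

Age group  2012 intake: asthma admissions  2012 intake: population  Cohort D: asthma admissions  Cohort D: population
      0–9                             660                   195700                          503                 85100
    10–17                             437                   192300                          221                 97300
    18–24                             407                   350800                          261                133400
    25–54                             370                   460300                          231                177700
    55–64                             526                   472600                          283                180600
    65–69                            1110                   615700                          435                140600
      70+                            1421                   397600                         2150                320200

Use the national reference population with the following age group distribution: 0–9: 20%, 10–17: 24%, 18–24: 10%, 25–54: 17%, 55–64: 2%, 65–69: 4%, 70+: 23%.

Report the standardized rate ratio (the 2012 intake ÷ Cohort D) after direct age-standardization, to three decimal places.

Age-specific rates per 10000 for the 2012 intake: 33.73, 22.72, 11.60, 8.04, 11.13, 18.03, 35.74.
For Cohort D: 59.11, 22.71, 19.57, 13.00, 15.67, 30.94, 67.15.
Standard weights: 0.20, 0.24, 0.10, 0.17, 0.02, 0.04, 0.23.
The 2012 intake: 0.2000×33.73 + 0.2400×22.72 + 0.1000×11.60 + 0.1700×8.04 + 0.0200×11.13 + 0.0400×18.03 + 0.2300×35.74 = 23.8895 per 10000.
Cohort D: 0.2000×59.11 + 0.2400×22.71 + 0.1000×19.57 + 0.1700×13.00 + 0.0200×15.67 + 0.0400×30.94 + 0.2300×67.15 = 38.4334 per 10000.
Ratio = 23.8895 ÷ 38.4334 = 0.62158.

0.622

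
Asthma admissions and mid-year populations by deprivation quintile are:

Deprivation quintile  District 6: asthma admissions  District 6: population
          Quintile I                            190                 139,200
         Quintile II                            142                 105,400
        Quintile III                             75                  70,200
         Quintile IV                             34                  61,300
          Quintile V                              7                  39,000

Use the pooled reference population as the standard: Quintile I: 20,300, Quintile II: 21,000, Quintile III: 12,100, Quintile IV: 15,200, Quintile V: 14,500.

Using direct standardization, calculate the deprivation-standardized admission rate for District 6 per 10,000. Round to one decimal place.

9.6

Deprivation-specific rates per 10,000 for District 6: 13.65, 13.47, 10.68, 5.55, 1.79.
Standard total = 83,100; weights = 0.2443, 0.2527, 0.1456, 0.1829, 0.1745.
Standardized rate: 0.2443×13.65 + 0.2527×13.47 + 0.1456×10.68 + 0.1829×5.55 + 0.1745×1.79 = 9.6223 per 10,000.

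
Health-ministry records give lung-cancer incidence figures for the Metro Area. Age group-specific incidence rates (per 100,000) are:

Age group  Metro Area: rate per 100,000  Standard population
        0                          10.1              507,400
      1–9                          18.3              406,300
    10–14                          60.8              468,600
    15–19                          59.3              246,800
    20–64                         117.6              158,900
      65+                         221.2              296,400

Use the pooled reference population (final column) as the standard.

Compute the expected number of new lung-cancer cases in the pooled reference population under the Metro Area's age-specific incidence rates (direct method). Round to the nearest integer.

Expected new lung-cancer cases = Σ (standard pop × age-specific rate ÷ 100,000)
= 507,400×10.1/100,000 + 406,300×18.3/100,000 + 468,600×60.8/100,000 + 246,800×59.3/100,000 + 158,900×117.6/100,000 + 296,400×221.2/100,000
= 51.25 + 74.35 + 284.91 + 146.35 + 186.87 + 655.64 = 1399.36.

1399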